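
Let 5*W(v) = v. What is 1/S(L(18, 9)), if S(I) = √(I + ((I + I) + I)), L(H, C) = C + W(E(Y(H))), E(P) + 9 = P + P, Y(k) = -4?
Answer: √35/28 ≈ 0.21129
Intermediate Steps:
E(P) = -9 + 2*P (E(P) = -9 + (P + P) = -9 + 2*P)
W(v) = v/5
L(H, C) = -17/5 + C (L(H, C) = C + (-9 + 2*(-4))/5 = C + (-9 - 8)/5 = C + (⅕)*(-17) = C - 17/5 = -17/5 + C)
S(I) = 2*√I (S(I) = √(I + (2*I + I)) = √(I + 3*I) = √(4*I) = 2*√I)
1/S(L(18, 9)) = 1/(2*√(-17/5 + 9)) = 1/(2*√(28/5)) = 1/(2*(2*√35/5)) = 1/(4*√35/5) = √35/28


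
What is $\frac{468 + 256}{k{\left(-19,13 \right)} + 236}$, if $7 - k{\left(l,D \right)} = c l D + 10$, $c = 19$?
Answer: $\frac{362}{2463} \approx 0.14698$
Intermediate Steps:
$k{\left(l,D \right)} = -3 - 19 D l$ ($k{\left(l,D \right)} = 7 - \left(19 l D + 10\right) = 7 - \left(19 D l + 10\right) = 7 - \left(10 + 19 D l\right) = -3 - 19 D l$)
$\frac{468 + 256}{k{\left(-19,13 \right)} + 236} = \frac{468 + 256}{\left(-3 - 247 \left(-19\right)\right) + 236} = \frac{724}{\left(-3 + 4693\right) + 236} = \frac{724}{4690 + 236} = \frac{724}{4926} = 724 \cdot \frac{1}{4926} = \frac{362}{2463}$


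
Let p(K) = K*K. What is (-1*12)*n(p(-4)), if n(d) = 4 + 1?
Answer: -60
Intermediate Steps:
p(K) = K²
n(d) = 5
(-1*12)*n(p(-4)) = -1*12*5 = -12*5 = -60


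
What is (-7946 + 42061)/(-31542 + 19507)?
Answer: -6823/2407 ≈ -2.8346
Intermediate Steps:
(-7946 + 42061)/(-31542 + 19507) = 34115/(-12035) = 34115*(-1/12035) = -6823/2407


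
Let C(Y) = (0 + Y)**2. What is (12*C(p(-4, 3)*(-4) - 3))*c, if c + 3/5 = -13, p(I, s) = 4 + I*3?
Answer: -686256/5 ≈ -1.3725e+5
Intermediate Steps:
p(I, s) = 4 + 3*I
c = -68/5 (c = -3/5 - 13 = -68/5 ≈ -13.600)
C(Y) = Y**2
(12*C(p(-4, 3)*(-4) - 3))*c = (12*((4 + 3*(-4))*(-4) - 3)**2)*(-68/5) = (12*((4 - 12)*(-4) - 3)**2)*(-68/5) = (12*(-8*(-4) - 3)**2)*(-68/5) = (12*(32 - 3)**2)*(-68/5) = (12*29**2)*(-68/5) = (12*841)*(-68/5) = 10092*(-68/5) = -686256/5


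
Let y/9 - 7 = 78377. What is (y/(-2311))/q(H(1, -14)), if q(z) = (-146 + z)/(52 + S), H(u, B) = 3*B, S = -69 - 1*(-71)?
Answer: 9523656/108617 ≈ 87.681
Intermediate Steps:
y = 705456 (y = 63 + 9*78377 = 63 + 705393 = 705456)
S = 2 (S = -69 + 71 = 2)
q(z) = -73/27 + z/54 (q(z) = (-146 + z)/(52 + 2) = (-146 + z)/54 = (-146 + z)*(1/54) = -73/27 + z/54)
(y/(-2311))/q(H(1, -14)) = (705456/(-2311))/(-73/27 + (3*(-14))/54) = (705456*(-1/2311))/(-73/27 + (1/54)*(-42)) = -705456/(2311*(-73/27 - 7/9)) = -705456/(2311*(-94/27)) = -705456/2311*(-27/94) = 9523656/108617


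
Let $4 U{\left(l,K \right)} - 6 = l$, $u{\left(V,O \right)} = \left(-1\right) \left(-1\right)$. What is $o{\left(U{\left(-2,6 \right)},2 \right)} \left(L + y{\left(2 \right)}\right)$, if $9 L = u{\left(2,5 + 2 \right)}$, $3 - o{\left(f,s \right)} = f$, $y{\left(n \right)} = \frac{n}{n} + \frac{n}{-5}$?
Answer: $\frac{64}{45} \approx 1.4222$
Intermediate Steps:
$y{\left(n \right)} = 1 - \frac{n}{5}$ ($y{\left(n \right)} = 1 + n \left(- \frac{1}{5}\right) = 1 - \frac{n}{5}$)
$u{\left(V,O \right)} = 1$
$U{\left(l,K \right)} = \frac{3}{2} + \frac{l}{4}$
$o{\left(f,s \right)} = 3 - f$
$L = \frac{1}{9}$ ($L = \frac{1}{9} \cdot 1 = \frac{1}{9} \approx 0.11111$)
$o{\left(U{\left(-2,6 \right)},2 \right)} \left(L + y{\left(2 \right)}\right) = \left(3 - \left(\frac{3}{2} + \frac{1}{4} \left(-2\right)\right)\right) \left(\frac{1}{9} + \left(1 - \frac{2}{5}\right)\right) = \left(3 - \left(\frac{3}{2} - \frac{1}{2}\right)\right) \left(\frac{1}{9} + \left(1 - \frac{2}{5}\right)\right) = \left(3 - 1\right) \left(\frac{1}{9} + \frac{3}{5}\right) = \left(3 - 1\right) \frac{32}{45} = 2 \cdot \frac{32}{45} = \frac{64}{45}$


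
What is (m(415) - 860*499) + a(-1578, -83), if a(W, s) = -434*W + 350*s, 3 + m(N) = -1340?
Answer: 225319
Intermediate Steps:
m(N) = -1343 (m(N) = -3 - 1340 = -1343)
(m(415) - 860*499) + a(-1578, -83) = (-1343 - 860*499) + (-434*(-1578) + 350*(-83)) = (-1343 - 429140) + (684852 - 29050) = -430483 + 655802 = 225319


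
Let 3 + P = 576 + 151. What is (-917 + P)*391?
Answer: -75463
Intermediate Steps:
P = 724 (P = -3 + (576 + 151) = -3 + 727 = 724)
(-917 + P)*391 = (-917 + 724)*391 = -193*391 = -75463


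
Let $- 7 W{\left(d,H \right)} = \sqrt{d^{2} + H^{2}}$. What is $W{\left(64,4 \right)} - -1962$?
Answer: $1962 - \frac{4 \sqrt{257}}{7} \approx 1952.8$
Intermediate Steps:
$W{\left(d,H \right)} = - \frac{\sqrt{H^{2} + d^{2}}}{7}$ ($W{\left(d,H \right)} = - \frac{\sqrt{d^{2} + H^{2}}}{7} = - \frac{\sqrt{H^{2} + d^{2}}}{7}$)
$W{\left(64,4 \right)} - -1962 = - \frac{\sqrt{4^{2} + 64^{2}}}{7} - -1962 = - \frac{\sqrt{16 + 4096}}{7} + 1962 = - \frac{\sqrt{4112}}{7} + 1962 = - \frac{4 \sqrt{257}}{7} + 1962 = 1962 - \frac{4 \sqrt{257}}{7}$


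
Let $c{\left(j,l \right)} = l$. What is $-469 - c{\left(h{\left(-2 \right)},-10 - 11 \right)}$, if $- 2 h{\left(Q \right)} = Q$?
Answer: $-448$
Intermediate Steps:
$h{\left(Q \right)} = - \frac{Q}{2}$
$-469 - c{\left(h{\left(-2 \right)},-10 - 11 \right)} = -469 - \left(-10 - 11\right) = -469 - -21 = -469 + 21 = -448$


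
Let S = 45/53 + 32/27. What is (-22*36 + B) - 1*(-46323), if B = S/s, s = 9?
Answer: 586396660/12879 ≈ 45531.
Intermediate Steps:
S = 2911/1431 (S = 45*(1/53) + 32*(1/27) = 45/53 + 32/27 = 2911/1431 ≈ 2.0342)
B = 2911/12879 (B = (2911/1431)/9 = (2911/1431)*(1/9) = 2911/12879 ≈ 0.22603)
(-22*36 + B) - 1*(-46323) = (-22*36 + 2911/12879) - 1*(-46323) = (-792 + 2911/12879) + 46323 = -10197257/12879 + 46323 = 586396660/12879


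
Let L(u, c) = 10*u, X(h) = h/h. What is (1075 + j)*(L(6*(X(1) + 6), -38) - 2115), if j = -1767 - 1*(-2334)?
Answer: -2783190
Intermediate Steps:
X(h) = 1
j = 567 (j = -1767 + 2334 = 567)
(1075 + j)*(L(6*(X(1) + 6), -38) - 2115) = (1075 + 567)*(10*(6*(1 + 6)) - 2115) = 1642*(10*(6*7) - 2115) = 1642*(10*42 - 2115) = 1642*(420 - 2115) = 1642*(-1695) = -2783190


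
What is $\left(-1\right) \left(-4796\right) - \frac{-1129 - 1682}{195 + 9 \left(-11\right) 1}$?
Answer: $\frac{154409}{32} \approx 4825.3$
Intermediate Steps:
$\left(-1\right) \left(-4796\right) - \frac{-1129 - 1682}{195 + 9 \left(-11\right) 1} = 4796 - - \frac{2811}{195 - 99} = 4796 - - \frac{2811}{96} = 4796 - \left(-2811\right) \frac{1}{96} = 4796 - - \frac{937}{32} = 4796 + \frac{937}{32} = \frac{154409}{32}$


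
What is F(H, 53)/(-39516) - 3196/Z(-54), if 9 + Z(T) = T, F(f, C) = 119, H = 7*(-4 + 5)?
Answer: 42095213/829836 ≈ 50.727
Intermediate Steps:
H = 7 (H = 7*1 = 7)
Z(T) = -9 + T
F(H, 53)/(-39516) - 3196/Z(-54) = 119/(-39516) - 3196/(-9 - 54) = 119*(-1/39516) - 3196/(-63) = -119/39516 - 3196*(-1/63) = -119/39516 + 3196/63 = 42095213/829836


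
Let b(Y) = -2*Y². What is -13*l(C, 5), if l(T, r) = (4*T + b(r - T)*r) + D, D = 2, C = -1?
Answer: 4706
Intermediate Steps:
l(T, r) = 2 + 4*T - 2*r*(r - T)² (l(T, r) = (4*T + (-2*(r - T)²)*r) + 2 = (4*T - 2*r*(r - T)²) + 2 = 2 + 4*T - 2*r*(r - T)²)
-13*l(C, 5) = -13*(2 + 4*(-1) - 2*5*(-1 - 1*5)²) = -13*(2 - 4 - 2*5*(-1 - 5)²) = -13*(2 - 4 - 2*5*(-6)²) = -13*(2 - 4 - 2*5*36) = -13*(2 - 4 - 360) = -13*(-362) = 4706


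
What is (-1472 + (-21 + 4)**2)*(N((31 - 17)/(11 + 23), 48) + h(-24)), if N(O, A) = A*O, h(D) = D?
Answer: 85176/17 ≈ 5010.4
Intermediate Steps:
(-1472 + (-21 + 4)**2)*(N((31 - 17)/(11 + 23), 48) + h(-24)) = (-1472 + (-21 + 4)**2)*(48*((31 - 17)/(11 + 23)) - 24) = (-1472 + (-17)**2)*(48*(14/34) - 24) = (-1472 + 289)*(48*(14*(1/34)) - 24) = -1183*(48*(7/17) - 24) = -1183*(336/17 - 24) = -1183*(-72/17) = 85176/17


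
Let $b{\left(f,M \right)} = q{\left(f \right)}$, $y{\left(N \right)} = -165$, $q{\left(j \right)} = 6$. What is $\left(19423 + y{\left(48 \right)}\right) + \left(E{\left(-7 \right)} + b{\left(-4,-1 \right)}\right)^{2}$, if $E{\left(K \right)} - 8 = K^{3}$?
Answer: $127499$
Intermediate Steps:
$b{\left(f,M \right)} = 6$
$E{\left(K \right)} = 8 + K^{3}$
$\left(19423 + y{\left(48 \right)}\right) + \left(E{\left(-7 \right)} + b{\left(-4,-1 \right)}\right)^{2} = \left(19423 - 165\right) + \left(\left(8 + \left(-7\right)^{3}\right) + 6\right)^{2} = 19258 + \left(\left(8 - 343\right) + 6\right)^{2} = 19258 + \left(-335 + 6\right)^{2} = 19258 + \left(-329\right)^{2} = 19258 + 108241 = 127499$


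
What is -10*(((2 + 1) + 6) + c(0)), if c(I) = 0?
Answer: -90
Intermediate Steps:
-10*(((2 + 1) + 6) + c(0)) = -10*(((2 + 1) + 6) + 0) = -10*((3 + 6) + 0) = -10*(9 + 0) = -10*9 = -90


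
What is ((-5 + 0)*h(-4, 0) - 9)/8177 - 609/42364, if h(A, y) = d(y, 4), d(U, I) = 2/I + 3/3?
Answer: -47721/2911012 ≈ -0.016393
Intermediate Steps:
d(U, I) = 1 + 2/I (d(U, I) = 2/I + 3*(1/3) = 2/I + 1 = 1 + 2/I)
h(A, y) = 3/2 (h(A, y) = (2 + 4)/4 = (1/4)*6 = 3/2)
((-5 + 0)*h(-4, 0) - 9)/8177 - 609/42364 = ((-5 + 0)*(3/2) - 9)/8177 - 609/42364 = (-5*3/2 - 9)*(1/8177) - 609*1/42364 = (-15/2 - 9)*(1/8177) - 87/6052 = -33/2*1/8177 - 87/6052 = -33/16354 - 87/6052 = -47721/2911012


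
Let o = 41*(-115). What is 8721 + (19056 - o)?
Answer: 32492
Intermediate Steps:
o = -4715
8721 + (19056 - o) = 8721 + (19056 - 1*(-4715)) = 8721 + (19056 + 4715) = 8721 + 23771 = 32492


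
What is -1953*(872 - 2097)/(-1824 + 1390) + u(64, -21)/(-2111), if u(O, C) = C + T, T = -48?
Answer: -23273637/4222 ≈ -5512.5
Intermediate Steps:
u(O, C) = -48 + C (u(O, C) = C - 48 = -48 + C)
-1953*(872 - 2097)/(-1824 + 1390) + u(64, -21)/(-2111) = -1953*(872 - 2097)/(-1824 + 1390) + (-48 - 21)/(-2111) = -1953/((-434/(-1225))) - 69*(-1/2111) = -1953/((-434*(-1/1225))) + 69/2111 = -1953/62/175 + 69/2111 = -1953*175/62 + 69/2111 = -11025/2 + 69/2111 = -23273637/4222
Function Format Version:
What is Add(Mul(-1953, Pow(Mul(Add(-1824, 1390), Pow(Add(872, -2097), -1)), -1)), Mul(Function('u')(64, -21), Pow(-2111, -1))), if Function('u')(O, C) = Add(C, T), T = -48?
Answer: Rational(-23273637, 4222) ≈ -5512.5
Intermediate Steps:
Function('u')(O, C) = Add(-48, C) (Function('u')(O, C) = Add(C, -48) = Add(-48, C))
Add(Mul(-1953, Pow(Mul(Add(-1824, 1390), Pow(Add(872, -2097), -1)), -1)), Mul(Function('u')(64, -21), Pow(-2111, -1))) = Add(Mul(-1953, Pow(Mul(Add(-1824, 1390), Pow(Add(872, -2097), -1)), -1)), Mul(Add(-48, -21), Pow(-2111, -1))) = Add(Mul(-1953, Pow(Mul(-434, Pow(-1225, -1)), -1)), Mul(-69, Rational(-1, 2111))) = Add(Mul(-1953, Pow(Mul(-434, Rational(-1, 1225)), -1)), Rational(69, 2111)) = Add(Mul(-1953, Pow(Rational(62, 175), -1)), Rational(69, 2111)) = Add(Mul(-1953, Rational(175, 62)), Rational(69, 2111)) = Add(Rational(-11025, 2), Rational(69, 2111)) = Rational(-23273637, 4222)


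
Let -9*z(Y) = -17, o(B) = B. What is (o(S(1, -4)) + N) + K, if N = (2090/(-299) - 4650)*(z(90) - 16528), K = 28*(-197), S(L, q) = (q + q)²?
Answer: 207089892068/2691 ≈ 7.6956e+7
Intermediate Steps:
S(L, q) = 4*q² (S(L, q) = (2*q)² = 4*q²)
K = -5516
z(Y) = 17/9 (z(Y) = -⅑*(-17) = 17/9)
N = 207104563400/2691 (N = (2090/(-299) - 4650)*(17/9 - 16528) = (2090*(-1/299) - 4650)*(-148735/9) = (-2090/299 - 4650)*(-148735/9) = -1392440/299*(-148735/9) = 207104563400/2691 ≈ 7.6962e+7)
(o(S(1, -4)) + N) + K = (4*(-4)² + 207104563400/2691) - 5516 = (4*16 + 207104563400/2691) - 5516 = (64 + 207104563400/2691) - 5516 = 207104735624/2691 - 5516 = 207089892068/2691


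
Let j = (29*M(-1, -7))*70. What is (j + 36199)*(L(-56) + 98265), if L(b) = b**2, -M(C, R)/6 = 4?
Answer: -1269641921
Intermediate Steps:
M(C, R) = -24 (M(C, R) = -6*4 = -24)
j = -48720 (j = (29*(-24))*70 = -696*70 = -48720)
(j + 36199)*(L(-56) + 98265) = (-48720 + 36199)*((-56)**2 + 98265) = -12521*(3136 + 98265) = -12521*101401 = -1269641921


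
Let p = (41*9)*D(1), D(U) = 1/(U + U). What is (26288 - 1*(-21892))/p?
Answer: 32120/123 ≈ 261.14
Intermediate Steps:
D(U) = 1/(2*U)
p = 369/2 (p = (41*9)*((½)/1) = 369*((½)*1) = 369*(½) = 369/2 ≈ 184.50)
(26288 - 1*(-21892))/p = (26288 - 1*(-21892))/(369/2) = (26288 + 21892)*(2/369) = 48180*(2/369) = 32120/123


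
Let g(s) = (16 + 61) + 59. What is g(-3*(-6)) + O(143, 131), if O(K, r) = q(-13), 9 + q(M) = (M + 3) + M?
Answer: 104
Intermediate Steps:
q(M) = -6 + 2*M (q(M) = -9 + ((M + 3) + M) = -9 + ((3 + M) + M) = -9 + (3 + 2*M) = -6 + 2*M)
O(K, r) = -32 (O(K, r) = -6 + 2*(-13) = -6 - 26 = -32)
g(s) = 136 (g(s) = 77 + 59 = 136)
g(-3*(-6)) + O(143, 131) = 136 - 32 = 104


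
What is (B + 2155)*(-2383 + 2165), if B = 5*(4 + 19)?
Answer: -494860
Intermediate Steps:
B = 115 (B = 5*23 = 115)
(B + 2155)*(-2383 + 2165) = (115 + 2155)*(-2383 + 2165) = 2270*(-218) = -494860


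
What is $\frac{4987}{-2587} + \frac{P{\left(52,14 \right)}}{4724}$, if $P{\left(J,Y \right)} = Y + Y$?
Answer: $- \frac{5871538}{3055247} \approx -1.9218$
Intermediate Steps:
$P{\left(J,Y \right)} = 2 Y$
$\frac{4987}{-2587} + \frac{P{\left(52,14 \right)}}{4724} = \frac{4987}{-2587} + \frac{2 \cdot 14}{4724} = 4987 \left(- \frac{1}{2587}\right) + 28 \cdot \frac{1}{4724} = - \frac{4987}{2587} + \frac{7}{1181} = - \frac{5871538}{3055247}$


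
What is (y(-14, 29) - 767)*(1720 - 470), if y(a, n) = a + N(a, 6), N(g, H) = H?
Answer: -968750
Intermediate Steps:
y(a, n) = 6 + a (y(a, n) = a + 6 = 6 + a)
(y(-14, 29) - 767)*(1720 - 470) = ((6 - 14) - 767)*(1720 - 470) = (-8 - 767)*1250 = -775*1250 = -968750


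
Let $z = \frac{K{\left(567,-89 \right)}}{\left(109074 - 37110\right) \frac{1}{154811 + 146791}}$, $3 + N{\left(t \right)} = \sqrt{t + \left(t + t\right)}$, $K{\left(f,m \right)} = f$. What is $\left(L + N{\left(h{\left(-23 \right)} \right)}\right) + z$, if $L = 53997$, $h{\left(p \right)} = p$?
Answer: $\frac{225368475}{3998} + i \sqrt{69} \approx 56370.0 + 8.3066 i$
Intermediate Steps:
$N{\left(t \right)} = -3 + \sqrt{3} \sqrt{t}$ ($N{\left(t \right)} = -3 + \sqrt{t + \left(t + t\right)} = -3 + \sqrt{t + 2 t} = -3 + \sqrt{3 t} = -3 + \sqrt{3} \sqrt{t}$)
$z = \frac{9500463}{3998}$ ($z = \frac{567}{\left(109074 - 37110\right) \frac{1}{154811 + 146791}} = \frac{567}{71964 \cdot \frac{1}{301602}} = \frac{567}{\frac{11994}{50267}} = 567 \cdot \frac{50267}{11994} = \frac{9500463}{3998} \approx 2376.3$)
$\left(L + N{\left(h{\left(-23 \right)} \right)}\right) + z = \left(53997 - \left(3 - \sqrt{3} \sqrt{-23}\right)\right) + \frac{9500463}{3998} = \left(53997 - \left(3 - \sqrt{3} i \sqrt{23}\right)\right) + \frac{9500463}{3998} = \left(53997 - \left(3 - i \sqrt{69}\right)\right) + \frac{9500463}{3998} = \left(53994 + i \sqrt{69}\right) + \frac{9500463}{3998} = \frac{225368475}{3998} + i \sqrt{69}$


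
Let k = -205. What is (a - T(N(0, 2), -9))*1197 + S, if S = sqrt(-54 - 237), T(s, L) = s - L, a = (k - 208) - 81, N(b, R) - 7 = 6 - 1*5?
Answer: -611667 + I*sqrt(291) ≈ -6.1167e+5 + 17.059*I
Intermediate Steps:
N(b, R) = 8 (N(b, R) = 7 + (6 - 1*5) = 7 + (6 - 5) = 7 + 1 = 8)
a = -494 (a = (-205 - 208) - 81 = -413 - 81 = -494)
S = I*sqrt(291) (S = sqrt(-291) = I*sqrt(291) ≈ 17.059*I)
(a - T(N(0, 2), -9))*1197 + S = (-494 - (8 - 1*(-9)))*1197 + I*sqrt(291) = (-494 - (8 + 9))*1197 + I*sqrt(291) = (-494 - 1*17)*1197 + I*sqrt(291) = (-494 - 17)*1197 + I*sqrt(291) = -511*1197 + I*sqrt(291) = -611667 + I*sqrt(291)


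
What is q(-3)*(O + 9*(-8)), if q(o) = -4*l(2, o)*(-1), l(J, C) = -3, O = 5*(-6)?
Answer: 1224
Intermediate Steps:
O = -30
q(o) = -12 (q(o) = -4*(-3)*(-1) = 12*(-1) = -12)
q(-3)*(O + 9*(-8)) = -12*(-30 + 9*(-8)) = -12*(-30 - 72) = -12*(-102) = 1224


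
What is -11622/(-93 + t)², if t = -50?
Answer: -894/1573 ≈ -0.56834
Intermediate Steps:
-11622/(-93 + t)² = -11622/(-93 - 50)² = -11622/((-143)²) = -11622/20449 = -11622*1/20449 = -894/1573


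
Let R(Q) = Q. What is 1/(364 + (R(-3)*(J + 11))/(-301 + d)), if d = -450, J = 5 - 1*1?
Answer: 751/273409 ≈ 0.0027468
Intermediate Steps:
J = 4 (J = 5 - 1 = 4)
1/(364 + (R(-3)*(J + 11))/(-301 + d)) = 1/(364 + (-3*(4 + 11))/(-301 - 450)) = 1/(364 + (-3*15)/(-751)) = 1/(364 - 1/751*(-45)) = 1/(364 + 45/751) = 1/(273409/751) = 751/273409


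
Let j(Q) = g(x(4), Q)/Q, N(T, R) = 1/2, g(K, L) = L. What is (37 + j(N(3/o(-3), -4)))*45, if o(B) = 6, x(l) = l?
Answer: 1710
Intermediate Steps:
N(T, R) = 1/2
j(Q) = 1 (j(Q) = Q/Q = 1)
(37 + j(N(3/o(-3), -4)))*45 = (37 + 1)*45 = 38*45 = 1710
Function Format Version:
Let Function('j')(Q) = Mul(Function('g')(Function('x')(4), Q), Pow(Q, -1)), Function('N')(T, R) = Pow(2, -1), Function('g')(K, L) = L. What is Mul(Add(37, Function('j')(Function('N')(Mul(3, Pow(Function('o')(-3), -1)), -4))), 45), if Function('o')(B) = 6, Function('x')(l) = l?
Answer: 1710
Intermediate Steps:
Function('N')(T, R) = Rational(1, 2)
Function('j')(Q) = 1 (Function('j')(Q) = Mul(Q, Pow(Q, -1)) = 1)
Mul(Add(37, Function('j')(Function('N')(Mul(3, Pow(Function('o')(-3), -1)), -4))), 45) = Mul(Add(37, 1), 45) = Mul(38, 45) = 1710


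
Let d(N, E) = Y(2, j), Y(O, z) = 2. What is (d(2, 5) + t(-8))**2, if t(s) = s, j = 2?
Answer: 36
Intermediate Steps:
d(N, E) = 2
(d(2, 5) + t(-8))**2 = (2 - 8)**2 = (-6)**2 = 36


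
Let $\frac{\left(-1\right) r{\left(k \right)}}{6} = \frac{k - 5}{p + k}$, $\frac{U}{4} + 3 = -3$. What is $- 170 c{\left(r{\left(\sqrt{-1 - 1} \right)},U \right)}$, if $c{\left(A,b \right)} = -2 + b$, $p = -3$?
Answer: $4420$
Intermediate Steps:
$U = -24$ ($U = -12 + 4 \left(-3\right) = -12 - 12 = -24$)
$r{\left(k \right)} = - \frac{6 \left(-5 + k\right)}{-3 + k}$ ($r{\left(k \right)} = - 6 \frac{k - 5}{-3 + k} = - 6 \frac{-5 + k}{-3 + k} = - \frac{6 \left(-5 + k\right)}{-3 + k}$)
$- 170 c{\left(r{\left(\sqrt{-1 - 1} \right)},U \right)} = - 170 \left(-2 - 24\right) = \left(-170\right) \left(-26\right) = 4420$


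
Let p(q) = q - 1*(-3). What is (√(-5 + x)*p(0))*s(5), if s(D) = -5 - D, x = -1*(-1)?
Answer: -60*I ≈ -60.0*I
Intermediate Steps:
x = 1
p(q) = 3 + q (p(q) = q + 3 = 3 + q)
(√(-5 + x)*p(0))*s(5) = (√(-5 + 1)*(3 + 0))*(-5 - 1*5) = (√(-4)*3)*(-5 - 5) = ((2*I)*3)*(-10) = (6*I)*(-10) = -60*I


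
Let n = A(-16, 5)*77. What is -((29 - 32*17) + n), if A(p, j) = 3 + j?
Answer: -101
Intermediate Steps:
n = 616 (n = (3 + 5)*77 = 8*77 = 616)
-((29 - 32*17) + n) = -((29 - 32*17) + 616) = -((29 - 544) + 616) = -(-515 + 616) = -1*101 = -101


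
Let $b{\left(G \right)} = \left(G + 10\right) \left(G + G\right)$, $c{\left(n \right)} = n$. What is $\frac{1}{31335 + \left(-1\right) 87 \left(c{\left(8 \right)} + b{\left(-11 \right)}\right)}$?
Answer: $\frac{1}{28725} \approx 3.4813 \cdot 10^{-5}$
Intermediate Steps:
$b{\left(G \right)} = 2 G \left(10 + G\right)$ ($b{\left(G \right)} = \left(10 + G\right) 2 G = 2 G \left(10 + G\right)$)
$\frac{1}{31335 + \left(-1\right) 87 \left(c{\left(8 \right)} + b{\left(-11 \right)}\right)} = \frac{1}{31335 + \left(-1\right) 87 \left(8 + 2 \left(-11\right) \left(10 - 11\right)\right)} = \frac{1}{31335 - 87 \left(8 + 2 \left(-11\right) \left(-1\right)\right)} = \frac{1}{31335 - 87 \left(8 + 22\right)} = \frac{1}{31335 - 2610} = \frac{1}{28725}$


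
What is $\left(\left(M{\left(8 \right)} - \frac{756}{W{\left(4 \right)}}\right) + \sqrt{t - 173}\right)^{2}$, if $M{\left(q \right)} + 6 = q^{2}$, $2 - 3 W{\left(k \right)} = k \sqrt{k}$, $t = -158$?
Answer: $\left(436 + i \sqrt{331}\right)^{2} \approx 1.8977 \cdot 10^{5} + 15865.0 i$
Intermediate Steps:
$W{\left(k \right)} = \frac{2}{3} - \frac{k^{\frac{3}{2}}}{3}$ ($W{\left(k \right)} = \frac{2}{3} - \frac{k \sqrt{k}}{3} = \frac{2}{3} - \frac{k^{\frac{3}{2}}}{3}$)
$M{\left(q \right)} = -6 + q^{2}$
$\left(\left(M{\left(8 \right)} - \frac{756}{W{\left(4 \right)}}\right) + \sqrt{t - 173}\right)^{2} = \left(\left(\left(-6 + 8^{2}\right) - \frac{756}{\frac{2}{3} - \frac{4^{\frac{3}{2}}}{3}}\right) + \sqrt{-158 - 173}\right)^{2} = \left(\left(\left(-6 + 64\right) - \frac{756}{\frac{2}{3} - \frac{8}{3}}\right) + \sqrt{-331}\right)^{2} = \left(\left(58 - \frac{756}{\frac{2}{3} - \frac{8}{3}}\right) + i \sqrt{331}\right)^{2} = \left(\left(58 - \frac{756}{-2}\right) + i \sqrt{331}\right)^{2} = \left(\left(58 - 756 \left(- \frac{1}{2}\right)\right) + i \sqrt{331}\right)^{2} = \left(\left(58 - -378\right) + i \sqrt{331}\right)^{2} = \left(\left(58 + 378\right) + i \sqrt{331}\right)^{2} = \left(436 + i \sqrt{331}\right)^{2}$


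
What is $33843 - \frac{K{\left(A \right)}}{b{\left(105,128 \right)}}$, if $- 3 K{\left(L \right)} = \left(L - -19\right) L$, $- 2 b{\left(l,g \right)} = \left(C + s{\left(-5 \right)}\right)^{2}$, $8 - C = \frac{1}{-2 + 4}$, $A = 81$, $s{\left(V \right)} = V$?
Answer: $32979$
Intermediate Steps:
$C = \frac{15}{2}$ ($C = 8 - \frac{1}{-2 + 4} = 8 - \frac{1}{2} = \frac{15}{2} \approx 7.5$)
$b{\left(l,g \right)} = - \frac{25}{8}$ ($b{\left(l,g \right)} = - \frac{\left(\frac{15}{2} - 5\right)^{2}}{2} = - \frac{\left(\frac{5}{2}\right)^{2}}{2} = \left(- \frac{1}{2}\right) \frac{25}{4} = - \frac{25}{8}$)
$K{\left(L \right)} = - \frac{L \left(19 + L\right)}{3}$ ($K{\left(L \right)} = - \frac{\left(L - -19\right) L}{3} = - \frac{\left(L + 19\right) L}{3} = - \frac{\left(19 + L\right) L}{3} = - \frac{L \left(19 + L\right)}{3}$)
$33843 - \frac{K{\left(A \right)}}{b{\left(105,128 \right)}} = 33843 - \frac{\left(- \frac{1}{3}\right) 81 \left(19 + 81\right)}{- \frac{25}{8}} = 33843 - \left(- \frac{1}{3}\right) 81 \cdot 100 \left(- \frac{8}{25}\right) = 33843 - \left(-2700\right) \left(- \frac{8}{25}\right) = 33843 - 864 = 32979$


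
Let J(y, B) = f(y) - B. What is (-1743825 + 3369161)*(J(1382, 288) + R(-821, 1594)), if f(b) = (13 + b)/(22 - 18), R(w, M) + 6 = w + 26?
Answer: -1203154974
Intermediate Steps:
R(w, M) = 20 + w (R(w, M) = -6 + (w + 26) = -6 + (26 + w) = 20 + w)
f(b) = 13/4 + b/4 (f(b) = (13 + b)/4 = (13 + b)*(1/4) = 13/4 + b/4)
J(y, B) = 13/4 - B + y/4 (J(y, B) = (13/4 + y/4) - B = 13/4 - B + y/4)
(-1743825 + 3369161)*(J(1382, 288) + R(-821, 1594)) = (-1743825 + 3369161)*((13/4 - 1*288 + (1/4)*1382) + (20 - 821)) = 1625336*((13/4 - 288 + 691/2) - 801) = 1625336*(243/4 - 801) = 1625336*(-2961/4) = -1203154974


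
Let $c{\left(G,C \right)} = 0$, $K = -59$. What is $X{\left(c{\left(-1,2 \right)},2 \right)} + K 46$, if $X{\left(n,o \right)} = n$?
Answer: $-2714$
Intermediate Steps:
$X{\left(c{\left(-1,2 \right)},2 \right)} + K 46 = 0 - 2714 = -2714$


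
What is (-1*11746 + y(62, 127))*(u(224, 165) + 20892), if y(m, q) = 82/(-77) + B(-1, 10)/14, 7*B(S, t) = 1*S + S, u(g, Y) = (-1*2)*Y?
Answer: -130191983598/539 ≈ -2.4154e+8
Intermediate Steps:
u(g, Y) = -2*Y
B(S, t) = 2*S/7 (B(S, t) = (1*S + S)/7 = (S + S)/7 = (2*S)/7 = 2*S/7)
y(m, q) = -585/539 (y(m, q) = 82/(-77) + ((2/7)*(-1))/14 = 82*(-1/77) - 2/7*1/14 = -82/77 - 1/49 = -585/539)
(-1*11746 + y(62, 127))*(u(224, 165) + 20892) = (-1*11746 - 585/539)*(-2*165 + 20892) = (-11746 - 585/539)*(-330 + 20892) = -6331679/539*20562 = -130191983598/539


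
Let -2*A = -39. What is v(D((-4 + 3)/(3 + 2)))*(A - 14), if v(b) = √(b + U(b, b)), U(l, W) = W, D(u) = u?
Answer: 11*I*√10/10 ≈ 3.4785*I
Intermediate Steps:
A = 39/2 (A = -½*(-39) = 39/2 ≈ 19.500)
v(b) = √2*√b (v(b) = √(b + b) = √(2*b) = √2*√b)
v(D((-4 + 3)/(3 + 2)))*(A - 14) = (√2*√((-4 + 3)/(3 + 2)))*(39/2 - 14) = (√2*√(-1/5))*(11/2) = (√2*√(-1*⅕))*(11/2) = (√2*√(-⅕))*(11/2) = (√2*(I*√5/5))*(11/2) = (I*√10/5)*(11/2) = 11*I*√10/10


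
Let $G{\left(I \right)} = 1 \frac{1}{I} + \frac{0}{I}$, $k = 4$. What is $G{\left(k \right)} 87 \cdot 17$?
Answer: $\frac{1479}{4} \approx 369.75$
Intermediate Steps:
$G{\left(I \right)} = \frac{1}{I}$ ($G{\left(I \right)} = \frac{1}{I} + 0 = \frac{1}{I}$)
$G{\left(k \right)} 87 \cdot 17 = \frac{1}{4} \cdot 87 \cdot 17 = \frac{87}{4} \cdot 17 = \frac{1479}{4}$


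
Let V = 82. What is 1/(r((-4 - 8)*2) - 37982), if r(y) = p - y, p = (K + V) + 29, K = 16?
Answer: -1/37831 ≈ -2.6433e-5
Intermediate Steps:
p = 127 (p = (16 + 82) + 29 = 98 + 29 = 127)
r(y) = 127 - y
1/(r((-4 - 8)*2) - 37982) = 1/((127 - (-4 - 8)*2) - 37982) = 1/((127 - (-12)*2) - 37982) = 1/((127 - 1*(-24)) - 37982) = 1/((127 + 24) - 37982) = 1/(151 - 37982) = 1/(-37831) = -1/37831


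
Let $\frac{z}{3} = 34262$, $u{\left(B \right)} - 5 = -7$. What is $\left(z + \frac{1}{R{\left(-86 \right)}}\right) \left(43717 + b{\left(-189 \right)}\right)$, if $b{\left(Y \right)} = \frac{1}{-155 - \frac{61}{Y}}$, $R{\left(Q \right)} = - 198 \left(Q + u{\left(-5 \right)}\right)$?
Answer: $\frac{2288865948287413085}{509373216} \approx 4.4935 \cdot 10^{9}$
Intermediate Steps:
$u{\left(B \right)} = -2$ ($u{\left(B \right)} = 5 - 7 = -2$)
$R{\left(Q \right)} = 396 - 198 Q$ ($R{\left(Q \right)} = - 198 \left(Q - 2\right) = - 198 \left(-2 + Q\right) = 396 - 198 Q$)
$z = 102786$ ($z = 3 \cdot 34262 = 102786$)
$\left(z + \frac{1}{R{\left(-86 \right)}}\right) \left(43717 + b{\left(-189 \right)}\right) = \left(102786 + \frac{1}{396 - -17028}\right) \left(43717 - - \frac{189}{61 + 155 \left(-189\right)}\right) = \left(102786 + \frac{1}{396 + 17028}\right) \left(43717 - - \frac{189}{61 - 29295}\right) = \left(102786 + \frac{1}{17424}\right) \left(43717 - - \frac{189}{-29234}\right) = \left(102786 + \frac{1}{17424}\right) \left(43717 - \left(-189\right) \left(- \frac{1}{29234}\right)\right) = \frac{1790943265 \left(43717 - \frac{189}{29234}\right)}{17424} = \frac{1790943265}{17424} \cdot \frac{1278022589}{29234} = \frac{2288865948287413085}{509373216}$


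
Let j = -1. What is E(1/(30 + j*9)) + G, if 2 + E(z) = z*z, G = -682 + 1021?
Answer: 148618/441 ≈ 337.00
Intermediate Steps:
G = 339
E(z) = -2 + z**2 (E(z) = -2 + z*z = -2 + z**2)
E(1/(30 + j*9)) + G = (-2 + (1/(30 - 1*9))**2) + 339 = (-2 + (1/(30 - 9))**2) + 339 = (-2 + (1/21)**2) + 339 = (-2 + 1/441) + 339 = -881/441 + 339 = 148618/441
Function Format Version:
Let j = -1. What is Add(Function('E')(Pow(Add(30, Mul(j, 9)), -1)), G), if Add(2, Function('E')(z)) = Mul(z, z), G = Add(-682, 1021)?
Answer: Rational(148618, 441) ≈ 337.00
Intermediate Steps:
G = 339
Function('E')(z) = Add(-2, Pow(z, 2)) (Function('E')(z) = Add(-2, Mul(z, z)) = Add(-2, Pow(z, 2)))
Add(Function('E')(Pow(Add(30, Mul(j, 9)), -1)), G) = Add(Add(-2, Pow(Pow(Add(30, Mul(-1, 9)), -1), 2)), 339) = Add(Add(-2, Pow(Pow(Add(30, -9), -1), 2)), 339) = Add(Add(-2, Pow(Pow(21, -1), 2)), 339) = Add(Add(-2, Pow(Rational(1, 21), 2)), 339) = Add(Add(-2, Rational(1, 441)), 339) = Add(Rational(-881, 441), 339) = Rational(148618, 441)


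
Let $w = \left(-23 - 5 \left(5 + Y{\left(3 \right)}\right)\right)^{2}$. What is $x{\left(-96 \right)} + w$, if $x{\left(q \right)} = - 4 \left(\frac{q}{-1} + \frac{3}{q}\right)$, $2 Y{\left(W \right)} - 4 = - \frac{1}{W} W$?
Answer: $\frac{21571}{8} \approx 2696.4$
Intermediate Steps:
$Y{\left(W \right)} = \frac{3}{2}$ ($Y{\left(W \right)} = 2 + \frac{- \frac{1}{W} W}{2} = 2 + \frac{1}{2} \left(-1\right) = 2 - \frac{1}{2} = \frac{3}{2}$)
$w = \frac{12321}{4}$ ($w = \left(-23 - 5 \left(5 + \frac{3}{2}\right)\right)^{2} = \left(-23 - \frac{65}{2}\right)^{2} = \left(- \frac{111}{2}\right)^{2} = \frac{12321}{4} \approx 3080.3$)
$x{\left(q \right)} = - \frac{12}{q} + 4 q$ ($x{\left(q \right)} = - 4 \left(q \left(-1\right) + \frac{3}{q}\right) = - 4 \left(- q + \frac{3}{q}\right) = - \frac{12}{q} + 4 q$)
$x{\left(-96 \right)} + w = \left(- \frac{12}{-96} + 4 \left(-96\right)\right) + \frac{12321}{4} = \left(\left(-12\right) \left(- \frac{1}{96}\right) - 384\right) + \frac{12321}{4} = \left(\frac{1}{8} - 384\right) + \frac{12321}{4} = - \frac{3071}{8} + \frac{12321}{4} = \frac{21571}{8}$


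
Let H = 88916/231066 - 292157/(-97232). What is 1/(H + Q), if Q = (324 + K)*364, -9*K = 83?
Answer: 11233504656/1287163054661945 ≈ 8.7273e-6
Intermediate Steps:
K = -83/9 (K = -⅑*83 = -83/9 ≈ -9.2222)
Q = 1031212/9 (Q = (324 - 83/9)*364 = (2833/9)*364 = 1031212/9 ≈ 1.1458e+5)
H = 38076514937/11233504656 (H = 88916*(1/231066) - 292157*(-1/97232) = 44458/115533 + 292157/97232 = 38076514937/11233504656 ≈ 3.3895)
1/(H + Q) = 1/(38076514937/11233504656 + 1031212/9) = 1/(1287163054661945/11233504656) = 11233504656/1287163054661945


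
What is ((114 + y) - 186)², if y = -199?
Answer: 73441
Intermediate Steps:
((114 + y) - 186)² = ((114 - 199) - 186)² = (-85 - 186)² = (-271)² = 73441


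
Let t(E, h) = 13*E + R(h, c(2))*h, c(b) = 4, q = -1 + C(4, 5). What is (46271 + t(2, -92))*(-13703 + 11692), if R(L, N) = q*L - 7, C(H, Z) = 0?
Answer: -77377247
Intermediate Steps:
q = -1 (q = -1 + 0 = -1)
R(L, N) = -7 - L (R(L, N) = -L - 7 = -7 - L)
t(E, h) = 13*E + h*(-7 - h) (t(E, h) = 13*E + (-7 - h)*h = 13*E + h*(-7 - h))
(46271 + t(2, -92))*(-13703 + 11692) = (46271 + (13*2 - 1*(-92)*(7 - 92)))*(-13703 + 11692) = (46271 + (26 - 1*(-92)*(-85)))*(-2011) = (46271 + (26 - 7820))*(-2011) = (46271 - 7794)*(-2011) = 38477*(-2011) = -77377247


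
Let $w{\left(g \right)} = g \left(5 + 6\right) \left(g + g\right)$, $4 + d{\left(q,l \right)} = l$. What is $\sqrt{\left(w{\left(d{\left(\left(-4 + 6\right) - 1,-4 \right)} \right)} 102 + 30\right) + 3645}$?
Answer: $\sqrt{147291} \approx 383.79$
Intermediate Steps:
$d{\left(q,l \right)} = -4 + l$
$w{\left(g \right)} = 22 g^{2}$ ($w{\left(g \right)} = g 11 \cdot 2 g = 11 g 2 g = 22 g^{2}$)
$\sqrt{\left(w{\left(d{\left(\left(-4 + 6\right) - 1,-4 \right)} \right)} 102 + 30\right) + 3645} = \sqrt{\left(22 \left(-4 - 4\right)^{2} \cdot 102 + 30\right) + 3645} = \sqrt{\left(22 \left(-8\right)^{2} \cdot 102 + 30\right) + 3645} = \sqrt{\left(22 \cdot 64 \cdot 102 + 30\right) + 3645} = \sqrt{\left(1408 \cdot 102 + 30\right) + 3645} = \sqrt{\left(143616 + 30\right) + 3645} = \sqrt{143646 + 3645} = \sqrt{147291}$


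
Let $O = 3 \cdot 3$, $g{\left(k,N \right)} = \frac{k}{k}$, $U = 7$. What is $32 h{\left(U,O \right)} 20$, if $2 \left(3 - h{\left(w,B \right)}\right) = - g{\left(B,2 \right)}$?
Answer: $2240$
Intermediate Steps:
$g{\left(k,N \right)} = 1$
$O = 9$
$h{\left(w,B \right)} = \frac{7}{2}$ ($h{\left(w,B \right)} = 3 - \frac{\left(-1\right) 1}{2} = 3 - - \frac{1}{2} = 3 + \frac{1}{2} = \frac{7}{2}$)
$32 h{\left(U,O \right)} 20 = 32 \cdot \frac{7}{2} \cdot 20 = 112 \cdot 20 = 2240$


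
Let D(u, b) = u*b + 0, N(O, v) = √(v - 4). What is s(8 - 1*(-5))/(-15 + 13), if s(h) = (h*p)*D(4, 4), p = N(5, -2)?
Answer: -104*I*√6 ≈ -254.75*I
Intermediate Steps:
N(O, v) = √(-4 + v)
p = I*√6 (p = √(-4 - 2) = √(-6) = I*√6 ≈ 2.4495*I)
D(u, b) = b*u (D(u, b) = b*u + 0 = b*u)
s(h) = 16*I*h*√6 (s(h) = (h*(I*√6))*(4*4) = (I*h*√6)*16 = 16*I*h*√6)
s(8 - 1*(-5))/(-15 + 13) = (16*I*(8 - 1*(-5))*√6)/(-15 + 13) = (16*I*(8 + 5)*√6)/(-2) = -8*I*13*√6 = -104*I*√6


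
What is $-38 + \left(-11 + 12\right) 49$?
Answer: $11$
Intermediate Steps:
$-38 + \left(-11 + 12\right) 49 = -38 + 1 \cdot 49 = -38 + 49 = 11$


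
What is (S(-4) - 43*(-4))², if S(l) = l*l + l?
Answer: 33856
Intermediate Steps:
S(l) = l + l² (S(l) = l² + l = l + l²)
(S(-4) - 43*(-4))² = (-4*(1 - 4) - 43*(-4))² = (-4*(-3) + 172)² = (12 + 172)² = 184² = 33856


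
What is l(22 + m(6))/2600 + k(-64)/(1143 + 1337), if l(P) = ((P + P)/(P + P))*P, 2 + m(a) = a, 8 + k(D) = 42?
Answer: 147/6200 ≈ 0.023710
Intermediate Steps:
k(D) = 34 (k(D) = -8 + 42 = 34)
m(a) = -2 + a
l(P) = P (l(P) = ((2*P)/((2*P)))*P = ((2*P)*(1/(2*P)))*P = 1*P = P)
l(22 + m(6))/2600 + k(-64)/(1143 + 1337) = (22 + (-2 + 6))/2600 + 34/(1143 + 1337) = (22 + 4)*(1/2600) + 34/2480 = 26*(1/2600) + 34*(1/2480) = 1/100 + 17/1240 = 147/6200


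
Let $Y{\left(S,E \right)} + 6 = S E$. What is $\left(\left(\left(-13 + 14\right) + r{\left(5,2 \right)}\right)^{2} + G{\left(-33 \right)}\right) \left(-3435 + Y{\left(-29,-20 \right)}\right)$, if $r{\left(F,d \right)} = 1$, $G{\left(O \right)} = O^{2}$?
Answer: $-3127073$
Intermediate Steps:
$Y{\left(S,E \right)} = -6 + E S$ ($Y{\left(S,E \right)} = -6 + S E = -6 + E S$)
$\left(\left(\left(-13 + 14\right) + r{\left(5,2 \right)}\right)^{2} + G{\left(-33 \right)}\right) \left(-3435 + Y{\left(-29,-20 \right)}\right) = \left(\left(\left(-13 + 14\right) + 1\right)^{2} + \left(-33\right)^{2}\right) \left(-3435 - -574\right) = \left(\left(1 + 1\right)^{2} + 1089\right) \left(-3435 + \left(-6 + 580\right)\right) = \left(2^{2} + 1089\right) \left(-3435 + 574\right) = \left(4 + 1089\right) \left(-2861\right) = 1093 \left(-2861\right) = -3127073$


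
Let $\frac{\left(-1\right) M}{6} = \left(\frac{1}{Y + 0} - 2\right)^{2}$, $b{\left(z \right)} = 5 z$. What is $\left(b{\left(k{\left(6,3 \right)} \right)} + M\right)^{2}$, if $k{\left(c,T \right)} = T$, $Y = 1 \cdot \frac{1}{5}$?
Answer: $1521$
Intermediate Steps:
$Y = \frac{1}{5}$ ($Y = 1 \cdot \frac{1}{5} = \frac{1}{5} \approx 0.2$)
$M = -54$ ($M = - 6 \left(\frac{1}{\frac{1}{5} + 0} - 2\right)^{2} = - 6 \left(\frac{1}{\frac{1}{5}} - 2\right)^{2} = - 6 \left(5 - 2\right)^{2} = - 6 \cdot 3^{2} = \left(-6\right) 9 = -54$)
$\left(b{\left(k{\left(6,3 \right)} \right)} + M\right)^{2} = \left(5 \cdot 3 - 54\right)^{2} = \left(15 - 54\right)^{2} = \left(-39\right)^{2} = 1521$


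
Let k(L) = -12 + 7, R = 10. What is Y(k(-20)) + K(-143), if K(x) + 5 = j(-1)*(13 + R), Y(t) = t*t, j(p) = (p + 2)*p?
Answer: -3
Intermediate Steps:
j(p) = p*(2 + p) (j(p) = (2 + p)*p = p*(2 + p))
k(L) = -5
Y(t) = t**2
K(x) = -28 (K(x) = -5 + (-(2 - 1))*(13 + 10) = -5 - 1*1*23 = -5 - 1*23 = -5 - 23 = -28)
Y(k(-20)) + K(-143) = (-5)**2 - 28 = 25 - 28 = -3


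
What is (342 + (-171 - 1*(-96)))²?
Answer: 71289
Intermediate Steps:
(342 + (-171 - 1*(-96)))² = (342 + (-171 + 96))² = (342 - 75)² = 267² = 71289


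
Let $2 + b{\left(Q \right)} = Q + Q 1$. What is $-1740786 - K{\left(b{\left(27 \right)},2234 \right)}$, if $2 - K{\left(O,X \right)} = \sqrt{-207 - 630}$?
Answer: $-1740788 + 3 i \sqrt{93} \approx -1.7408 \cdot 10^{6} + 28.931 i$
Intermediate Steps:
$b{\left(Q \right)} = -2 + 2 Q$ ($b{\left(Q \right)} = -2 + \left(Q + Q 1\right) = -2 + \left(Q + Q\right) = -2 + 2 Q$)
$K{\left(O,X \right)} = 2 - 3 i \sqrt{93}$ ($K{\left(O,X \right)} = 2 - \sqrt{-207 - 630} = 2 - \sqrt{-837} = 2 - 3 i \sqrt{93}$)
$-1740786 - K{\left(b{\left(27 \right)},2234 \right)} = -1740786 - \left(2 - 3 i \sqrt{93}\right) = -1740788 + 3 i \sqrt{93}$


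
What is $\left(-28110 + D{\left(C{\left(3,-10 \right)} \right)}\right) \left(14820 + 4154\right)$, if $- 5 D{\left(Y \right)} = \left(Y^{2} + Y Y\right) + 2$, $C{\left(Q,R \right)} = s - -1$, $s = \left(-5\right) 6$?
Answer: $- \frac{2698747916}{5} \approx -5.3975 \cdot 10^{8}$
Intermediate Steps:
$s = -30$
$C{\left(Q,R \right)} = -29$ ($C{\left(Q,R \right)} = -30 - -1 = -30 + 1 = -29$)
$D{\left(Y \right)} = - \frac{2}{5} - \frac{2 Y^{2}}{5}$ ($D{\left(Y \right)} = - \frac{\left(Y^{2} + Y Y\right) + 2}{5} = - \frac{\left(Y^{2} + Y^{2}\right) + 2}{5} = - \frac{2 Y^{2} + 2}{5} = - \frac{2 + 2 Y^{2}}{5} = - \frac{2}{5} - \frac{2 Y^{2}}{5}$)
$\left(-28110 + D{\left(C{\left(3,-10 \right)} \right)}\right) \left(14820 + 4154\right) = \left(-28110 - \left(\frac{2}{5} + \frac{2 \left(-29\right)^{2}}{5}\right)\right) \left(14820 + 4154\right) = \left(-28110 - \frac{1684}{5}\right) 18974 = \left(- \frac{142234}{5}\right) 18974 = - \frac{2698747916}{5}$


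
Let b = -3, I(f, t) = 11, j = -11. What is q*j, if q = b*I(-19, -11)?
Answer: 363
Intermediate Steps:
q = -33 (q = -3*11 = -33)
q*j = -33*(-11) = 363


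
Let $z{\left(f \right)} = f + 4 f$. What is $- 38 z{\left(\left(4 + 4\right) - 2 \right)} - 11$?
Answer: $-1151$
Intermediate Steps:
$z{\left(f \right)} = 5 f$
$- 38 z{\left(\left(4 + 4\right) - 2 \right)} - 11 = - 38 \cdot 5 \left(\left(4 + 4\right) - 2\right) - 11 = - 38 \cdot 5 \left(8 - 2\right) - 11 = - 38 \cdot 5 \cdot 6 - 11 = \left(-38\right) 30 - 11 = -1140 - 11 = -1151$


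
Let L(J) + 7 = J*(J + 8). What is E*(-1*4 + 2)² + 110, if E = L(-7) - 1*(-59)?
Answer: 290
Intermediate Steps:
L(J) = -7 + J*(8 + J) (L(J) = -7 + J*(J + 8) = -7 + J*(8 + J))
E = 45 (E = (-7 + (-7)² + 8*(-7)) - 1*(-59) = (-7 + 49 - 56) + 59 = -14 + 59 = 45)
E*(-1*4 + 2)² + 110 = 45*(-1*4 + 2)² + 110 = 45*(-4 + 2)² + 110 = 45*(-2)² + 110 = 45*4 + 110 = 180 + 110 = 290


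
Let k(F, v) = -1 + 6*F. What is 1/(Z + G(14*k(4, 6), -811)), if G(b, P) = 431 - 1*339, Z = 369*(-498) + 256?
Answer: -1/183414 ≈ -5.4521e-6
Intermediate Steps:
Z = -183506 (Z = -183762 + 256 = -183506)
G(b, P) = 92 (G(b, P) = 431 - 339 = 92)
1/(Z + G(14*k(4, 6), -811)) = 1/(-183506 + 92) = 1/(-183414) = -1/183414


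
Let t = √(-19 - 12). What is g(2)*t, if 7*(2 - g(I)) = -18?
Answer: 32*I*√31/7 ≈ 25.453*I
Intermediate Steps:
t = I*√31 (t = √(-31) = I*√31 ≈ 5.5678*I)
g(I) = 32/7 (g(I) = 2 - ⅐*(-18) = 2 + 18/7 = 32/7)
g(2)*t = 32*(I*√31)/7 = 32*I*√31/7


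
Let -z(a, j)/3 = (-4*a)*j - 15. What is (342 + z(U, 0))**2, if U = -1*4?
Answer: 149769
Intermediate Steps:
U = -4
z(a, j) = 45 + 12*a*j (z(a, j) = -3*((-4*a)*j - 15) = -3*(-4*a*j - 15) = -3*(-15 - 4*a*j) = 45 + 12*a*j)
(342 + z(U, 0))**2 = (342 + (45 + 12*(-4)*0))**2 = (342 + (45 + 0))**2 = (342 + 45)**2 = 387**2 = 149769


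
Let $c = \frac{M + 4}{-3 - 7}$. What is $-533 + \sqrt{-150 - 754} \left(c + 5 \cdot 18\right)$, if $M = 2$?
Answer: $-533 + \frac{894 i \sqrt{226}}{5} \approx -533.0 + 2688.0 i$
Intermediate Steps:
$c = - \frac{3}{5}$ ($c = \frac{2 + 4}{-3 - 7} = \frac{6}{-10} = 6 \left(- \frac{1}{10}\right) = - \frac{3}{5} \approx -0.6$)
$-533 + \sqrt{-150 - 754} \left(c + 5 \cdot 18\right) = -533 + \sqrt{-150 - 754} \left(- \frac{3}{5} + 5 \cdot 18\right) = -533 + \sqrt{-904} \left(- \frac{3}{5} + 90\right) = -533 + 2 i \sqrt{226} \cdot \frac{447}{5} = -533 + \frac{894 i \sqrt{226}}{5}$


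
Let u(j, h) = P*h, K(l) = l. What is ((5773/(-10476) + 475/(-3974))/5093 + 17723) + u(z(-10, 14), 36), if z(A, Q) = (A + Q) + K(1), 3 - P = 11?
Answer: 1848370299587459/106014930516 ≈ 17435.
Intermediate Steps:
P = -8 (P = 3 - 1*11 = 3 - 11 = -8)
z(A, Q) = 1 + A + Q (z(A, Q) = (A + Q) + 1 = 1 + A + Q)
u(j, h) = -8*h
((5773/(-10476) + 475/(-3974))/5093 + 17723) + u(z(-10, 14), 36) = ((5773/(-10476) + 475/(-3974))/5093 + 17723) - 8*36 = ((5773*(-1/10476) + 475*(-1/3974))*(1/5093) + 17723) - 288 = ((-5773/10476 - 475/3974)*(1/5093) + 17723) - 288 = (-13959001/20815812*1/5093 + 17723) - 288 = (-13959001/106014930516 + 17723) - 288 = 1878902599576067/106014930516 - 288 = 1848370299587459/106014930516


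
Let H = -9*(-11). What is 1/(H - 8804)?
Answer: -1/8705 ≈ -0.00011488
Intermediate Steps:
H = 99
1/(H - 8804) = 1/(99 - 8804) = 1/(-8705) = -1/8705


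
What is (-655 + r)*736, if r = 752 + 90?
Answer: 137632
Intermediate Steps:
r = 842
(-655 + r)*736 = (-655 + 842)*736 = 187*736 = 137632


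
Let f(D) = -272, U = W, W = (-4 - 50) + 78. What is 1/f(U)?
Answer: -1/272 ≈ -0.0036765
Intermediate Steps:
W = 24 (W = -54 + 78 = 24)
U = 24
1/f(U) = 1/(-272) = -1/272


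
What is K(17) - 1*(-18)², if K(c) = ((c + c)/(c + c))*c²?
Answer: -35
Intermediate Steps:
K(c) = c² (K(c) = ((2*c)/((2*c)))*c² = ((2*c)*(1/(2*c)))*c² = 1*c² = c²)
K(17) - 1*(-18)² = 17² - 1*(-18)² = 289 - 1*324 = 289 - 324 = -35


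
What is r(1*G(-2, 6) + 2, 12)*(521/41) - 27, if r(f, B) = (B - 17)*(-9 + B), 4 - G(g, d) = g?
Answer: -8922/41 ≈ -217.61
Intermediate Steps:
G(g, d) = 4 - g
r(f, B) = (-17 + B)*(-9 + B)
r(1*G(-2, 6) + 2, 12)*(521/41) - 27 = (153 + 12² - 26*12)*(521/41) - 27 = (153 + 144 - 312)*(521*(1/41)) - 27 = -15*521/41 - 27 = -7815/41 - 27 = -8922/41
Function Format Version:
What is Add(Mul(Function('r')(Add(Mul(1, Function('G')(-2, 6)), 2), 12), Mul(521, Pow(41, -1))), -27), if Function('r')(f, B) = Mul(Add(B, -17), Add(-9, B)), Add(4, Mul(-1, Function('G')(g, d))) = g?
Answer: Rational(-8922, 41) ≈ -217.61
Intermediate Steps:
Function('G')(g, d) = Add(4, Mul(-1, g))
Function('r')(f, B) = Mul(Add(-17, B), Add(-9, B))
Add(Mul(Function('r')(Add(Mul(1, Function('G')(-2, 6)), 2), 12), Mul(521, Pow(41, -1))), -27) = Add(Mul(Add(153, Pow(12, 2), Mul(-26, 12)), Mul(521, Pow(41, -1))), -27) = Add(Mul(Add(153, 144, -312), Mul(521, Rational(1, 41))), -27) = Add(Mul(-15, Rational(521, 41)), -27) = Add(Rational(-7815, 41), -27) = Rational(-8922, 41)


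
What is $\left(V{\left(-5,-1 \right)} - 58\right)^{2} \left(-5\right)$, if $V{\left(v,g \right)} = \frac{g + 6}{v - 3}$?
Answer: $- \frac{1099805}{64} \approx -17184.0$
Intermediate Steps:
$V{\left(v,g \right)} = \frac{6 + g}{-3 + v}$
$\left(V{\left(-5,-1 \right)} - 58\right)^{2} \left(-5\right) = \left(\frac{6 - 1}{-3 - 5} - 58\right)^{2} \left(-5\right) = \left(\frac{1}{-8} \cdot 5 - 58\right)^{2} \left(-5\right) = \left(\left(- \frac{1}{8}\right) 5 - 58\right)^{2} \left(-5\right) = \left(- \frac{5}{8} - 58\right)^{2} \left(-5\right) = \left(- \frac{469}{8}\right)^{2} \left(-5\right) = \frac{219961}{64} \left(-5\right) = - \frac{1099805}{64}$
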